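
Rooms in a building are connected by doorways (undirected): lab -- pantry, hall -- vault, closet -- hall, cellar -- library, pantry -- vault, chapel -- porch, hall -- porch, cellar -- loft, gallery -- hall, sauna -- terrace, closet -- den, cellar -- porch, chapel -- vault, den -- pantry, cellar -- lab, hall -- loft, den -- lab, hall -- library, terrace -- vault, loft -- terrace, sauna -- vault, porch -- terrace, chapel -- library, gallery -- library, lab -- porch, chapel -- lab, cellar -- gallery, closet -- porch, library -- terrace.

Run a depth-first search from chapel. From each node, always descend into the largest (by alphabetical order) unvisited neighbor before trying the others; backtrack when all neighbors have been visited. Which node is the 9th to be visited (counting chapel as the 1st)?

Visit chapel
chapel → vault
vault → terrace
terrace → sauna
terrace → porch
porch → lab
lab → pantry
pantry → den
den → closet
closet → hall
hall → loft
loft → cellar
cellar → library
library → gallery

Visit order: chapel, vault, terrace, sauna, porch, lab, pantry, den, closet, hall, loft, cellar, library, gallery

closet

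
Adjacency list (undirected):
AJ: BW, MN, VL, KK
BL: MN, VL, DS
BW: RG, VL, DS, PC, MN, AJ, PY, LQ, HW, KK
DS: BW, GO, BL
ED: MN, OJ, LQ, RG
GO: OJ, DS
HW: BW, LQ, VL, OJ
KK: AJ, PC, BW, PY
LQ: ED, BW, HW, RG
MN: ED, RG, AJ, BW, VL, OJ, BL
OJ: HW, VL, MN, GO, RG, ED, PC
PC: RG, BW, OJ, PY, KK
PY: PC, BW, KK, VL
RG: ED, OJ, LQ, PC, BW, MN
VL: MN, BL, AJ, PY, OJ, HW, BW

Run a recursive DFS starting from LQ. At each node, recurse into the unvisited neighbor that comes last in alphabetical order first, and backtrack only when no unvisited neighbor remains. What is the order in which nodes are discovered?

Visit LQ
LQ → RG
RG → PC
PC → PY
PY → VL
VL → OJ
OJ → MN
MN → ED
MN → BW
BW → KK
KK → AJ
BW → HW
BW → DS
DS → GO
DS → BL

LQ -> RG -> PC -> PY -> VL -> OJ -> MN -> ED -> BW -> KK -> AJ -> HW -> DS -> GO -> BL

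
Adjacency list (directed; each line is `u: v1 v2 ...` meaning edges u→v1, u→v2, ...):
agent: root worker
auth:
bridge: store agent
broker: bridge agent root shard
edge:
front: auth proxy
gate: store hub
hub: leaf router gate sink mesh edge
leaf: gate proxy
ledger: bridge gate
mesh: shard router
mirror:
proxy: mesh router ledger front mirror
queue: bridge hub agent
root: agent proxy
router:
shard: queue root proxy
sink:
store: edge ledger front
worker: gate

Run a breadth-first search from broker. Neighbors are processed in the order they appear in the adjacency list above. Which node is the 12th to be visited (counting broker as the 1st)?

front

Visit broker; enqueue bridge, agent, root, shard → queue [bridge, agent, root, shard]
Visit bridge; enqueue store → queue [agent, root, shard, store]
Visit agent; enqueue worker → queue [root, shard, store, worker]
Visit root; enqueue proxy → queue [shard, store, worker, proxy]
Visit shard; enqueue queue → queue [store, worker, proxy, queue]
Visit store; enqueue edge, ledger, front → queue [worker, proxy, queue, edge, ledger, front]
Visit worker; enqueue gate → queue [proxy, queue, edge, ledger, front, gate]
Visit proxy; enqueue mesh, router, mirror → queue [queue, edge, ledger, front, gate, mesh, router, mirror]
Visit queue; enqueue hub → queue [edge, ledger, front, gate, mesh, router, mirror, hub]
Visit edge → queue [ledger, front, gate, mesh, router, mirror, hub]
Visit ledger → queue [front, gate, mesh, router, mirror, hub]
Visit front; enqueue auth → queue [gate, mesh, router, mirror, hub, auth]
Visit gate → queue [mesh, router, mirror, hub, auth]
Visit mesh → queue [router, mirror, hub, auth]
Visit router → queue [mirror, hub, auth]
Visit mirror → queue [hub, auth]
Visit hub; enqueue leaf, sink → queue [auth, leaf, sink]
Visit auth → queue [leaf, sink]
Visit leaf → queue [sink]
Visit sink → queue []

Visit order: broker, bridge, agent, root, shard, store, worker, proxy, queue, edge, ledger, front, gate, mesh, router, mirror, hub, auth, leaf, sink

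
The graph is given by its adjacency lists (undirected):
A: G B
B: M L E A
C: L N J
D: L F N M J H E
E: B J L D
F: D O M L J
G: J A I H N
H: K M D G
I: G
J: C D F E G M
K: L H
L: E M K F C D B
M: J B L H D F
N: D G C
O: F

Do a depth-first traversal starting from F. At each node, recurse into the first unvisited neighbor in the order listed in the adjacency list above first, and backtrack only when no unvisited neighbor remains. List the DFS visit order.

F, D, L, E, B, M, J, C, N, G, A, I, H, K, O

Visit F
F → D
D → L
L → E
E → B
B → M
M → J
J → C
C → N
N → G
G → A
G → I
G → H
H → K
F → O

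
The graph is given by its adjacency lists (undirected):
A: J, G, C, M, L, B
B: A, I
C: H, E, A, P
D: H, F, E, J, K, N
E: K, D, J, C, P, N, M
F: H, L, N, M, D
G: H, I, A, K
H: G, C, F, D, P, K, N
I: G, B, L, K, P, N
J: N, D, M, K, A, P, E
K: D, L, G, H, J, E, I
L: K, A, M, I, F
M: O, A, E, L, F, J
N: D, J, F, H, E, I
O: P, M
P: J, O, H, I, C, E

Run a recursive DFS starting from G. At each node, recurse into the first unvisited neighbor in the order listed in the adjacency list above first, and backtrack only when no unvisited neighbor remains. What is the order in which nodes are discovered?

Visit G
G → H
H → C
C → E
E → K
K → D
D → F
F → L
L → A
A → J
J → N
N → I
I → B
I → P
P → O
O → M

G, H, C, E, K, D, F, L, A, J, N, I, B, P, O, M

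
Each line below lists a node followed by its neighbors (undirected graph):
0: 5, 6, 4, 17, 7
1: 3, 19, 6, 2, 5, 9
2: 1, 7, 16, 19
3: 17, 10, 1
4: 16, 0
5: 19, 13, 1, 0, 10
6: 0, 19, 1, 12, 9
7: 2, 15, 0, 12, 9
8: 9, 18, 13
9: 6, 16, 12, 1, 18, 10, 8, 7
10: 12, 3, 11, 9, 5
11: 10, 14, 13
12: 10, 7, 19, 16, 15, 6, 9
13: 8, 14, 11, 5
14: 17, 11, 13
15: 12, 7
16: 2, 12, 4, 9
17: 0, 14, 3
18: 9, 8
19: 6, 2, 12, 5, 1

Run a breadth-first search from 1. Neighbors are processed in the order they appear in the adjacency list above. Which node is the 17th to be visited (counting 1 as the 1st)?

Visit 1; enqueue 3, 19, 6, 2, 5, 9 → queue [3, 19, 6, 2, 5, 9]
Visit 3; enqueue 17, 10 → queue [19, 6, 2, 5, 9, 17, 10]
Visit 19; enqueue 12 → queue [6, 2, 5, 9, 17, 10, 12]
Visit 6; enqueue 0 → queue [2, 5, 9, 17, 10, 12, 0]
Visit 2; enqueue 7, 16 → queue [5, 9, 17, 10, 12, 0, 7, 16]
Visit 5; enqueue 13 → queue [9, 17, 10, 12, 0, 7, 16, 13]
Visit 9; enqueue 18, 8 → queue [17, 10, 12, 0, 7, 16, 13, 18, 8]
Visit 17; enqueue 14 → queue [10, 12, 0, 7, 16, 13, 18, 8, 14]
Visit 10; enqueue 11 → queue [12, 0, 7, 16, 13, 18, 8, 14, 11]
Visit 12; enqueue 15 → queue [0, 7, 16, 13, 18, 8, 14, 11, 15]
Visit 0; enqueue 4 → queue [7, 16, 13, 18, 8, 14, 11, 15, 4]
Visit 7 → queue [16, 13, 18, 8, 14, 11, 15, 4]
Visit 16 → queue [13, 18, 8, 14, 11, 15, 4]
Visit 13 → queue [18, 8, 14, 11, 15, 4]
Visit 18 → queue [8, 14, 11, 15, 4]
Visit 8 → queue [14, 11, 15, 4]
Visit 14 → queue [11, 15, 4]
Visit 11 → queue [15, 4]
Visit 15 → queue [4]
Visit 4 → queue []

Visit order: 1, 3, 19, 6, 2, 5, 9, 17, 10, 12, 0, 7, 16, 13, 18, 8, 14, 11, 15, 4

14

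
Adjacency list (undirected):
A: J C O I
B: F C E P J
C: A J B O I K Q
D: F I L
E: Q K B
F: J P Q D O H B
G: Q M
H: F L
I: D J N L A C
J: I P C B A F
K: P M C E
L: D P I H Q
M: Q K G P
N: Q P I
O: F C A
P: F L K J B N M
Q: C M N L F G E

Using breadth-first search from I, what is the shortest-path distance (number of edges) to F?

Level 0: I
Level 1: A, C, D, J, L, N
Level 2: B, F, H, K, O, P, Q
Level 3: E, G, M
F first appears at level 2.

2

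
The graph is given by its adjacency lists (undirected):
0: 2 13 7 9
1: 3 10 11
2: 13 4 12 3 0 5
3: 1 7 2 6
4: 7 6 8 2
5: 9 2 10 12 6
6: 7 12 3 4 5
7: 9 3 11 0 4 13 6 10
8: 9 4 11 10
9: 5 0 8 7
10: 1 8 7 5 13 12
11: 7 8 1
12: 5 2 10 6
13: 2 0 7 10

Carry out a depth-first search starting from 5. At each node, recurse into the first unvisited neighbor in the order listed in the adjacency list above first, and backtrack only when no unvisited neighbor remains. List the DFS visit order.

5 → 9 → 0 → 2 → 13 → 7 → 3 → 1 → 10 → 8 → 4 → 6 → 12 → 11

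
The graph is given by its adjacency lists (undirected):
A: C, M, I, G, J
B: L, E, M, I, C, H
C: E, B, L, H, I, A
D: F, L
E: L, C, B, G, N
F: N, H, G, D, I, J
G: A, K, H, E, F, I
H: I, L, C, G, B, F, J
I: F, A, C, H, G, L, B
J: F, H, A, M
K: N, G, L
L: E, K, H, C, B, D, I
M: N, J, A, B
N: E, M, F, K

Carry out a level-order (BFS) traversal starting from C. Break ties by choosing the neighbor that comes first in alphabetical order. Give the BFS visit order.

C -> A -> B -> E -> H -> I -> L -> G -> J -> M -> N -> F -> D -> K

Visit C; enqueue A, B, E, H, I, L → queue [A, B, E, H, I, L]
Visit A; enqueue G, J, M → queue [B, E, H, I, L, G, J, M]
Visit B → queue [E, H, I, L, G, J, M]
Visit E; enqueue N → queue [H, I, L, G, J, M, N]
Visit H; enqueue F → queue [I, L, G, J, M, N, F]
Visit I → queue [L, G, J, M, N, F]
Visit L; enqueue D, K → queue [G, J, M, N, F, D, K]
Visit G → queue [J, M, N, F, D, K]
Visit J → queue [M, N, F, D, K]
Visit M → queue [N, F, D, K]
Visit N → queue [F, D, K]
Visit F → queue [D, K]
Visit D → queue [K]
Visit K → queue []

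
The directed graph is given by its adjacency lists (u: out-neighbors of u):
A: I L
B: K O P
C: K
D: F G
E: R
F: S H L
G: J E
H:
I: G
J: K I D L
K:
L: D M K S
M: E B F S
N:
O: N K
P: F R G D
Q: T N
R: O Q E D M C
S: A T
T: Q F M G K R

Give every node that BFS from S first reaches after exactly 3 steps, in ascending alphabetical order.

B, C, D, E, H, J, N, O

Level 0: S
Level 1: A, T
Level 2: F, G, I, K, L, M, Q, R
Level 3: B, C, D, E, H, J, N, O
Level 4: P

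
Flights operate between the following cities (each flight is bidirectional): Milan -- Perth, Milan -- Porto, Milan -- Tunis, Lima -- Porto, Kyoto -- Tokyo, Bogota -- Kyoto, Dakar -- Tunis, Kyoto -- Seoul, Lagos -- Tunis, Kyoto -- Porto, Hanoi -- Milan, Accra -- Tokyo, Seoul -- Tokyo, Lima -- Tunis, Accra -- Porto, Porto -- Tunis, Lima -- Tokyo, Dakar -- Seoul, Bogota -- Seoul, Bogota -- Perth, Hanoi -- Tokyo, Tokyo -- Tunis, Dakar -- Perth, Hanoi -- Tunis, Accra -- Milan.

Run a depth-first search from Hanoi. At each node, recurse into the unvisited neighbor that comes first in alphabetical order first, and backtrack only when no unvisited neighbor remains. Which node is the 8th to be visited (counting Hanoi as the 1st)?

Dakar

Visit Hanoi
Hanoi → Milan
Milan → Accra
Accra → Porto
Porto → Kyoto
Kyoto → Bogota
Bogota → Perth
Perth → Dakar
Dakar → Seoul
Seoul → Tokyo
Tokyo → Lima
Lima → Tunis
Tunis → Lagos

Visit order: Hanoi, Milan, Accra, Porto, Kyoto, Bogota, Perth, Dakar, Seoul, Tokyo, Lima, Tunis, Lagos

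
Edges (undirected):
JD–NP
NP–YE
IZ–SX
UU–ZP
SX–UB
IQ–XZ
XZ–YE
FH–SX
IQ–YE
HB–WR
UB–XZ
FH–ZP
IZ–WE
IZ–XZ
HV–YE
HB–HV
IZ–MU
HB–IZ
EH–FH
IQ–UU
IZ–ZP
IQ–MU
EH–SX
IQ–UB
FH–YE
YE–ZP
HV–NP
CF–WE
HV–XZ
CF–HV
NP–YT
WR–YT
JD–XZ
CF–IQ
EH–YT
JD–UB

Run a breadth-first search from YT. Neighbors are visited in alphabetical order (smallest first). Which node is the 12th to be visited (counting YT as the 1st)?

IZ

Visit YT; enqueue EH, NP, WR → queue [EH, NP, WR]
Visit EH; enqueue FH, SX → queue [NP, WR, FH, SX]
Visit NP; enqueue HV, JD, YE → queue [WR, FH, SX, HV, JD, YE]
Visit WR; enqueue HB → queue [FH, SX, HV, JD, YE, HB]
Visit FH; enqueue ZP → queue [SX, HV, JD, YE, HB, ZP]
Visit SX; enqueue IZ, UB → queue [HV, JD, YE, HB, ZP, IZ, UB]
Visit HV; enqueue CF, XZ → queue [JD, YE, HB, ZP, IZ, UB, CF, XZ]
Visit JD → queue [YE, HB, ZP, IZ, UB, CF, XZ]
Visit YE; enqueue IQ → queue [HB, ZP, IZ, UB, CF, XZ, IQ]
Visit HB → queue [ZP, IZ, UB, CF, XZ, IQ]
Visit ZP; enqueue UU → queue [IZ, UB, CF, XZ, IQ, UU]
Visit IZ; enqueue MU, WE → queue [UB, CF, XZ, IQ, UU, MU, WE]
Visit UB → queue [CF, XZ, IQ, UU, MU, WE]
Visit CF → queue [XZ, IQ, UU, MU, WE]
Visit XZ → queue [IQ, UU, MU, WE]
Visit IQ → queue [UU, MU, WE]
Visit UU → queue [MU, WE]
Visit MU → queue [WE]
Visit WE → queue []

Visit order: YT, EH, NP, WR, FH, SX, HV, JD, YE, HB, ZP, IZ, UB, CF, XZ, IQ, UU, MU, WE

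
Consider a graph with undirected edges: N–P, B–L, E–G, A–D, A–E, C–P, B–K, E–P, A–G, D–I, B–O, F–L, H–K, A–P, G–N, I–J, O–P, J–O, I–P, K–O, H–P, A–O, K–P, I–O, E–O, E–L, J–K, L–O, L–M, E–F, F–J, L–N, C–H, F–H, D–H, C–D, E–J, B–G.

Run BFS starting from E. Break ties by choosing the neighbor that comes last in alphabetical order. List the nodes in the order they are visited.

E, P, O, L, J, G, F, A, N, K, I, H, C, B, M, D

Visit E; enqueue P, O, L, J, G, F, A → queue [P, O, L, J, G, F, A]
Visit P; enqueue N, K, I, H, C → queue [O, L, J, G, F, A, N, K, I, H, C]
Visit O; enqueue B → queue [L, J, G, F, A, N, K, I, H, C, B]
Visit L; enqueue M → queue [J, G, F, A, N, K, I, H, C, B, M]
Visit J → queue [G, F, A, N, K, I, H, C, B, M]
Visit G → queue [F, A, N, K, I, H, C, B, M]
Visit F → queue [A, N, K, I, H, C, B, M]
Visit A; enqueue D → queue [N, K, I, H, C, B, M, D]
Visit N → queue [K, I, H, C, B, M, D]
Visit K → queue [I, H, C, B, M, D]
Visit I → queue [H, C, B, M, D]
Visit H → queue [C, B, M, D]
Visit C → queue [B, M, D]
Visit B → queue [M, D]
Visit M → queue [D]
Visit D → queue []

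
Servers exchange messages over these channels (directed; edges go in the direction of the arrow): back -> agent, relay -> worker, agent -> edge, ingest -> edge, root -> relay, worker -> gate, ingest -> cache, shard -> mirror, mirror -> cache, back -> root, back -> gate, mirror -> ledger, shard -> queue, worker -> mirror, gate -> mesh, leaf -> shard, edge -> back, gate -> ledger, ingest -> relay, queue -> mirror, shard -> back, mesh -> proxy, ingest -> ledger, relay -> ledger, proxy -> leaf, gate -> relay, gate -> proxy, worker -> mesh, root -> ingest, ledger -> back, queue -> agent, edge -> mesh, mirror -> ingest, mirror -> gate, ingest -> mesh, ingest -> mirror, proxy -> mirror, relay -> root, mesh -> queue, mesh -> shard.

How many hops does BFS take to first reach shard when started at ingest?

Level 0: ingest
Level 1: cache, edge, ledger, mesh, mirror, relay
Level 2: back, gate, proxy, queue, root, shard, worker
Level 3: agent, leaf
shard first appears at level 2.

2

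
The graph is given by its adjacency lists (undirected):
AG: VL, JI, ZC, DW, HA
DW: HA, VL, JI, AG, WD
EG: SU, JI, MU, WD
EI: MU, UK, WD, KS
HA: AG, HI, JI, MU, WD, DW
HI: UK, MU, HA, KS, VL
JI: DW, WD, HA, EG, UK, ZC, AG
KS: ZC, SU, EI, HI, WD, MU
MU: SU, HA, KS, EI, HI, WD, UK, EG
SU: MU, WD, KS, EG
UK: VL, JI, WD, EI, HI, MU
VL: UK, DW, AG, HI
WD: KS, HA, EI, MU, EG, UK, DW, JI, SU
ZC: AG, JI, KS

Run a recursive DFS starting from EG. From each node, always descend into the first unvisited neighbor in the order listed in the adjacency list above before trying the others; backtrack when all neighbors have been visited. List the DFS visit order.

Visit EG
EG → SU
SU → MU
MU → HA
HA → AG
AG → VL
VL → UK
UK → JI
JI → DW
DW → WD
WD → KS
KS → ZC
KS → EI
KS → HI

EG, SU, MU, HA, AG, VL, UK, JI, DW, WD, KS, ZC, EI, HI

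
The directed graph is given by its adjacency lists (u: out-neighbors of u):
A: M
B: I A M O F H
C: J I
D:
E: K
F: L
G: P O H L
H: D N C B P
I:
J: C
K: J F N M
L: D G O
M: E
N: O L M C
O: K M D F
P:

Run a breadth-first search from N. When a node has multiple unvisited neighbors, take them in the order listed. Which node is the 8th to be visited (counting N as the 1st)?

Visit N; enqueue O, L, M, C → queue [O, L, M, C]
Visit O; enqueue K, D, F → queue [L, M, C, K, D, F]
Visit L; enqueue G → queue [M, C, K, D, F, G]
Visit M; enqueue E → queue [C, K, D, F, G, E]
Visit C; enqueue J, I → queue [K, D, F, G, E, J, I]
Visit K → queue [D, F, G, E, J, I]
Visit D → queue [F, G, E, J, I]
Visit F → queue [G, E, J, I]
Visit G; enqueue P, H → queue [E, J, I, P, H]
Visit E → queue [J, I, P, H]
Visit J → queue [I, P, H]
Visit I → queue [P, H]
Visit P → queue [H]
Visit H; enqueue B → queue [B]
Visit B; enqueue A → queue [A]
Visit A → queue []

Visit order: N, O, L, M, C, K, D, F, G, E, J, I, P, H, B, A

F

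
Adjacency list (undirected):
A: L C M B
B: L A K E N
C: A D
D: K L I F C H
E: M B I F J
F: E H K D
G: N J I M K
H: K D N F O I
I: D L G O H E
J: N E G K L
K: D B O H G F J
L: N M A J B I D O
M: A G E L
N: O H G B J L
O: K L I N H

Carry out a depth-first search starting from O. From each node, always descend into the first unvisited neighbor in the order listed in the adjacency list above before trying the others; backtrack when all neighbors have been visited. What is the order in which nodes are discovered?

O, K, D, L, N, H, F, E, M, A, C, B, G, J, I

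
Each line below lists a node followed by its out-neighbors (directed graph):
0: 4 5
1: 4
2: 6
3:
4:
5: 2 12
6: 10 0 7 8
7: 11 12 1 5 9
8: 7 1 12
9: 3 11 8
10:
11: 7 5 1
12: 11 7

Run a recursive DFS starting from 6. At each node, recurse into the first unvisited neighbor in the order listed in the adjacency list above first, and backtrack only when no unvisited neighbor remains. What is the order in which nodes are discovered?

6 → 10 → 0 → 4 → 5 → 2 → 12 → 11 → 7 → 1 → 9 → 3 → 8

Visit 6
6 → 10
6 → 0
0 → 4
0 → 5
5 → 2
5 → 12
12 → 11
11 → 7
7 → 1
7 → 9
9 → 3
9 → 8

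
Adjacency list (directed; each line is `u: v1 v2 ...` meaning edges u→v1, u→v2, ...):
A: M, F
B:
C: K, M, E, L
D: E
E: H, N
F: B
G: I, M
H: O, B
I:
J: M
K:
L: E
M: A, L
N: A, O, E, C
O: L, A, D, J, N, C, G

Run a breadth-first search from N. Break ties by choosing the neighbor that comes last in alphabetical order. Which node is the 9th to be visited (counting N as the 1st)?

Visit N; enqueue O, E, C, A → queue [O, E, C, A]
Visit O; enqueue L, J, G, D → queue [E, C, A, L, J, G, D]
Visit E; enqueue H → queue [C, A, L, J, G, D, H]
Visit C; enqueue M, K → queue [A, L, J, G, D, H, M, K]
Visit A; enqueue F → queue [L, J, G, D, H, M, K, F]
Visit L → queue [J, G, D, H, M, K, F]
Visit J → queue [G, D, H, M, K, F]
Visit G; enqueue I → queue [D, H, M, K, F, I]
Visit D → queue [H, M, K, F, I]
Visit H; enqueue B → queue [M, K, F, I, B]
Visit M → queue [K, F, I, B]
Visit K → queue [F, I, B]
Visit F → queue [I, B]
Visit I → queue [B]
Visit B → queue []

Visit order: N, O, E, C, A, L, J, G, D, H, M, K, F, I, B

D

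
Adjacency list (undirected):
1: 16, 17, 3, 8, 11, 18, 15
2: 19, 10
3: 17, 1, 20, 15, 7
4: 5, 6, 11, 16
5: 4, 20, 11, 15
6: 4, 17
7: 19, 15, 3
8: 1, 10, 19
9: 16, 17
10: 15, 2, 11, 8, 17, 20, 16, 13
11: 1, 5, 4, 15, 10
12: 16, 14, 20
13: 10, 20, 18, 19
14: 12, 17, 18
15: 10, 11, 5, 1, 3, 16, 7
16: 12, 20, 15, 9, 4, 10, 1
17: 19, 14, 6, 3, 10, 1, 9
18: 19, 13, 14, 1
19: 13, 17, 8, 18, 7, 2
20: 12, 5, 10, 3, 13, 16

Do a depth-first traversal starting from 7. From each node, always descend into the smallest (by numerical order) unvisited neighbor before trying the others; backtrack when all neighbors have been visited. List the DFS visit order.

Visit 7
7 → 3
3 → 1
1 → 8
8 → 10
10 → 2
2 → 19
19 → 13
13 → 18
18 → 14
14 → 12
12 → 16
16 → 4
4 → 5
5 → 11
11 → 15
5 → 20
4 → 6
6 → 17
17 → 9

7 -> 3 -> 1 -> 8 -> 10 -> 2 -> 19 -> 13 -> 18 -> 14 -> 12 -> 16 -> 4 -> 5 -> 11 -> 15 -> 20 -> 6 -> 17 -> 9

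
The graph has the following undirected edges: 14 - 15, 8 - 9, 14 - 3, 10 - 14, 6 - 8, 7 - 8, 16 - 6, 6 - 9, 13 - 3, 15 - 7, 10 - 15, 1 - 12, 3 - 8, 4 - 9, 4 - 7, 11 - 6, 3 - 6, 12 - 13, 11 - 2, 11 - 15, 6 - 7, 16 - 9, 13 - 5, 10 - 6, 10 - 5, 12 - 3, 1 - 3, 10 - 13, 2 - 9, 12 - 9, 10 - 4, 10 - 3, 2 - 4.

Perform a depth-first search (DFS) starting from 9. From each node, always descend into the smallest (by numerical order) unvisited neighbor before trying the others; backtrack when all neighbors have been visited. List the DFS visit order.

9 -> 2 -> 4 -> 7 -> 6 -> 3 -> 1 -> 12 -> 13 -> 5 -> 10 -> 14 -> 15 -> 11 -> 8 -> 16

Visit 9
9 → 2
2 → 4
4 → 7
7 → 6
6 → 3
3 → 1
1 → 12
12 → 13
13 → 5
5 → 10
10 → 14
14 → 15
15 → 11
3 → 8
6 → 16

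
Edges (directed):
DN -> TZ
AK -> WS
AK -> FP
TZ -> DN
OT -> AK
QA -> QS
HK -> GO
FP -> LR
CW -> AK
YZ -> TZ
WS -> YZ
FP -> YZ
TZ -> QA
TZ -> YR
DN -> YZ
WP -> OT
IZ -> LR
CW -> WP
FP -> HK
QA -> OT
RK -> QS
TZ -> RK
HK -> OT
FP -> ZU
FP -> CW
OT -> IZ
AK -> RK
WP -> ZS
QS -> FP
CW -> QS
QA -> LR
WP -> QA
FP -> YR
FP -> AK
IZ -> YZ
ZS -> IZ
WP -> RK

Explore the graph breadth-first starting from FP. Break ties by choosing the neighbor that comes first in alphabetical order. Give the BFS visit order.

FP, AK, CW, HK, LR, YR, YZ, ZU, RK, WS, QS, WP, GO, OT, TZ, QA, ZS, IZ, DN

Visit FP; enqueue AK, CW, HK, LR, YR, YZ, ZU → queue [AK, CW, HK, LR, YR, YZ, ZU]
Visit AK; enqueue RK, WS → queue [CW, HK, LR, YR, YZ, ZU, RK, WS]
Visit CW; enqueue QS, WP → queue [HK, LR, YR, YZ, ZU, RK, WS, QS, WP]
Visit HK; enqueue GO, OT → queue [LR, YR, YZ, ZU, RK, WS, QS, WP, GO, OT]
Visit LR → queue [YR, YZ, ZU, RK, WS, QS, WP, GO, OT]
Visit YR → queue [YZ, ZU, RK, WS, QS, WP, GO, OT]
Visit YZ; enqueue TZ → queue [ZU, RK, WS, QS, WP, GO, OT, TZ]
Visit ZU → queue [RK, WS, QS, WP, GO, OT, TZ]
Visit RK → queue [WS, QS, WP, GO, OT, TZ]
Visit WS → queue [QS, WP, GO, OT, TZ]
Visit QS → queue [WP, GO, OT, TZ]
Visit WP; enqueue QA, ZS → queue [GO, OT, TZ, QA, ZS]
Visit GO → queue [OT, TZ, QA, ZS]
Visit OT; enqueue IZ → queue [TZ, QA, ZS, IZ]
Visit TZ; enqueue DN → queue [QA, ZS, IZ, DN]
Visit QA → queue [ZS, IZ, DN]
Visit ZS → queue [IZ, DN]
Visit IZ → queue [DN]
Visit DN → queue []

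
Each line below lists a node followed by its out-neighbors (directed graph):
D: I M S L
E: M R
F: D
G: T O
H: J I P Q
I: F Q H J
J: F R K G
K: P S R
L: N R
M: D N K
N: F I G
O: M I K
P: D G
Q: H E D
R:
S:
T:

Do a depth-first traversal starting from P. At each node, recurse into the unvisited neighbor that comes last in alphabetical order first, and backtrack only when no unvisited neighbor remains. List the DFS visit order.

P, G, T, O, M, N, I, Q, H, J, R, K, S, F, D, L, E

Visit P
P → G
G → T
G → O
O → M
M → N
N → I
I → Q
Q → H
H → J
J → R
J → K
K → S
J → F
F → D
D → L
Q → E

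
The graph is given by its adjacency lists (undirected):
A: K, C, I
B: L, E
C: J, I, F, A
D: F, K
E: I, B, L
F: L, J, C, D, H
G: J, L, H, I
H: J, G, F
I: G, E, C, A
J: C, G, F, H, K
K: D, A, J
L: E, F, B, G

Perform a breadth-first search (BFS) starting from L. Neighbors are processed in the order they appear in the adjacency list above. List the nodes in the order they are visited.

L E F B G I J C D H A K

Visit L; enqueue E, F, B, G → queue [E, F, B, G]
Visit E; enqueue I → queue [F, B, G, I]
Visit F; enqueue J, C, D, H → queue [B, G, I, J, C, D, H]
Visit B → queue [G, I, J, C, D, H]
Visit G → queue [I, J, C, D, H]
Visit I; enqueue A → queue [J, C, D, H, A]
Visit J; enqueue K → queue [C, D, H, A, K]
Visit C → queue [D, H, A, K]
Visit D → queue [H, A, K]
Visit H → queue [A, K]
Visit A → queue [K]
Visit K → queue []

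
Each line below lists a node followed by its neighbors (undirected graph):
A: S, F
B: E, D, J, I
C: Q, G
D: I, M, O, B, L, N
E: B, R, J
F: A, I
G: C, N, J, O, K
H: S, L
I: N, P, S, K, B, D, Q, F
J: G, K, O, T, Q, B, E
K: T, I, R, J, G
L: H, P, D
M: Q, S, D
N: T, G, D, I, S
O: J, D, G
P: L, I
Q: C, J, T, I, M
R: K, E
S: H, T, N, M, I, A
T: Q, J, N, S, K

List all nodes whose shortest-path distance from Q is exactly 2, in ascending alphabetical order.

B, D, E, F, G, K, N, O, P, S

Level 0: Q
Level 1: C, I, J, M, T
Level 2: B, D, E, F, G, K, N, O, P, S
Level 3: A, H, L, R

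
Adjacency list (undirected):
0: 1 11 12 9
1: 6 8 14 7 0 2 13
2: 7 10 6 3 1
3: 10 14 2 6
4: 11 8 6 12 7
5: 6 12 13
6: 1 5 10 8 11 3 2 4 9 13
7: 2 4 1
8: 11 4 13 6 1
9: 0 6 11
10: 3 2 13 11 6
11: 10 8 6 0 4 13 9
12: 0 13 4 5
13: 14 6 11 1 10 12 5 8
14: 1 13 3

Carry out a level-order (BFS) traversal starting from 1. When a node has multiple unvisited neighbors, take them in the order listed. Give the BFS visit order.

Visit 1; enqueue 6, 8, 14, 7, 0, 2, 13 → queue [6, 8, 14, 7, 0, 2, 13]
Visit 6; enqueue 5, 10, 11, 3, 4, 9 → queue [8, 14, 7, 0, 2, 13, 5, 10, 11, 3, 4, 9]
Visit 8 → queue [14, 7, 0, 2, 13, 5, 10, 11, 3, 4, 9]
Visit 14 → queue [7, 0, 2, 13, 5, 10, 11, 3, 4, 9]
Visit 7 → queue [0, 2, 13, 5, 10, 11, 3, 4, 9]
Visit 0; enqueue 12 → queue [2, 13, 5, 10, 11, 3, 4, 9, 12]
Visit 2 → queue [13, 5, 10, 11, 3, 4, 9, 12]
Visit 13 → queue [5, 10, 11, 3, 4, 9, 12]
Visit 5 → queue [10, 11, 3, 4, 9, 12]
Visit 10 → queue [11, 3, 4, 9, 12]
Visit 11 → queue [3, 4, 9, 12]
Visit 3 → queue [4, 9, 12]
Visit 4 → queue [9, 12]
Visit 9 → queue [12]
Visit 12 → queue []

1 6 8 14 7 0 2 13 5 10 11 3 4 9 12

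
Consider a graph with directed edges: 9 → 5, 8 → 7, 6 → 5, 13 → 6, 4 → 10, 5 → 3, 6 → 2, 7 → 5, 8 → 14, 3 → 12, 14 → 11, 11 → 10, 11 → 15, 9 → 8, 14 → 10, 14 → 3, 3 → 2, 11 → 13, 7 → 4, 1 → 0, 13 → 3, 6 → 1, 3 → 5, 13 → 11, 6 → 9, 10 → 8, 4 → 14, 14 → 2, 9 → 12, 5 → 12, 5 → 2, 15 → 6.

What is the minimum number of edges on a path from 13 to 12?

2

Level 0: 13
Level 1: 3, 6, 11
Level 2: 1, 2, 5, 9, 10, 12, 15
Level 3: 0, 8
Level 4: 7, 14
Level 5: 4
12 first appears at level 2.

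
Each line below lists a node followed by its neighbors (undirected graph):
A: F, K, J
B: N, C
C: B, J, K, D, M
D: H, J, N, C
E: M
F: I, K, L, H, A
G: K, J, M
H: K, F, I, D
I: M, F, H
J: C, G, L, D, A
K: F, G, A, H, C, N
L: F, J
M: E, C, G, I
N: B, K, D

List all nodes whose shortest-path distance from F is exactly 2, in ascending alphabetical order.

C, D, G, J, M, N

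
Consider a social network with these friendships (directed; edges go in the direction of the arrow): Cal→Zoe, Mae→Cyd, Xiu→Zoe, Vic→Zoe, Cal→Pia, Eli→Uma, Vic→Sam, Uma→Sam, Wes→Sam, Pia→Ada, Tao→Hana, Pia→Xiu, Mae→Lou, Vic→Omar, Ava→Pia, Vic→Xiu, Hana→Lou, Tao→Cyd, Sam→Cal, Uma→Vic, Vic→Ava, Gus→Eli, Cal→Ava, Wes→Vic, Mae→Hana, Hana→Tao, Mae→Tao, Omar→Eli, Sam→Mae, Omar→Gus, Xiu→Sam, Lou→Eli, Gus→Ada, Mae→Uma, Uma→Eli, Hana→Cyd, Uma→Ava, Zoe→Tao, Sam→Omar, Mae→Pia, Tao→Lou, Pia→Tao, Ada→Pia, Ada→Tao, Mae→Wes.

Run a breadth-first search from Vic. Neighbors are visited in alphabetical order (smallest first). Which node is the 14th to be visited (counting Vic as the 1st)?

Uma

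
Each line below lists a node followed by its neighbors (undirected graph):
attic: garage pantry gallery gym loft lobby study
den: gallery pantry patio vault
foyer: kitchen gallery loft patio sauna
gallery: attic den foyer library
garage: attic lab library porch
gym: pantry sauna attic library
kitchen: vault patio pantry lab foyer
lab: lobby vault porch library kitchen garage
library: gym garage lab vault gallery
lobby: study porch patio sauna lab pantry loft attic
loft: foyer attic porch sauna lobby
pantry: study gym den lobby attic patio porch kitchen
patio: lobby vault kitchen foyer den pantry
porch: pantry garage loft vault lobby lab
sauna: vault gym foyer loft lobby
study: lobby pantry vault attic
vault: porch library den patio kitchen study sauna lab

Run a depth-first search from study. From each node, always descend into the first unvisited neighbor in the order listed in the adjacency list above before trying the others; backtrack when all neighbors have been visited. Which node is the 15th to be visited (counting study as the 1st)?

Visit study
study → lobby
lobby → porch
porch → pantry
pantry → gym
gym → sauna
sauna → vault
vault → library
library → garage
garage → attic
attic → gallery
gallery → den
den → patio
patio → kitchen
kitchen → lab
kitchen → foyer
foyer → loft

Visit order: study, lobby, porch, pantry, gym, sauna, vault, library, garage, attic, gallery, den, patio, kitchen, lab, foyer, loft

lab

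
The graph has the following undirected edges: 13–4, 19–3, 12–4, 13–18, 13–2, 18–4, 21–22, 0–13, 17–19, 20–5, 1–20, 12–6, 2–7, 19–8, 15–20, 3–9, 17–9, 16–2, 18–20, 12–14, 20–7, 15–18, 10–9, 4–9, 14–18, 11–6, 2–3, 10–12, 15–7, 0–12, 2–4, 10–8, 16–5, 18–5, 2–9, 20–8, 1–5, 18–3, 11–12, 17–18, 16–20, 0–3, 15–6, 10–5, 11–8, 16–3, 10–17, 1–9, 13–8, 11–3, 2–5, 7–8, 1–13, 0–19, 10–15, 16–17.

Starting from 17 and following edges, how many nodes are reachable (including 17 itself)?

21

BFS from 17 visits: 17, 9, 10, 16, 18, 19, 1, 2, 3, 4, 5, 8, 12, 15, 20, 13, 14, 0, 7, 11, 6
Reachable nodes: 21 of 23 total.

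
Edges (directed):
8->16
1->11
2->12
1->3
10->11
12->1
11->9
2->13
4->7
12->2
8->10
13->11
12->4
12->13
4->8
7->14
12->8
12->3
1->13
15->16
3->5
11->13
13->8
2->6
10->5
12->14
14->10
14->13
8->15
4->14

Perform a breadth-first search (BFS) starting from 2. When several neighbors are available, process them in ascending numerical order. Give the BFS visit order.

Visit 2; enqueue 6, 12, 13 → queue [6, 12, 13]
Visit 6 → queue [12, 13]
Visit 12; enqueue 1, 3, 4, 8, 14 → queue [13, 1, 3, 4, 8, 14]
Visit 13; enqueue 11 → queue [1, 3, 4, 8, 14, 11]
Visit 1 → queue [3, 4, 8, 14, 11]
Visit 3; enqueue 5 → queue [4, 8, 14, 11, 5]
Visit 4; enqueue 7 → queue [8, 14, 11, 5, 7]
Visit 8; enqueue 10, 15, 16 → queue [14, 11, 5, 7, 10, 15, 16]
Visit 14 → queue [11, 5, 7, 10, 15, 16]
Visit 11; enqueue 9 → queue [5, 7, 10, 15, 16, 9]
Visit 5 → queue [7, 10, 15, 16, 9]
Visit 7 → queue [10, 15, 16, 9]
Visit 10 → queue [15, 16, 9]
Visit 15 → queue [16, 9]
Visit 16 → queue [9]
Visit 9 → queue []

2 → 6 → 12 → 13 → 1 → 3 → 4 → 8 → 14 → 11 → 5 → 7 → 10 → 15 → 16 → 9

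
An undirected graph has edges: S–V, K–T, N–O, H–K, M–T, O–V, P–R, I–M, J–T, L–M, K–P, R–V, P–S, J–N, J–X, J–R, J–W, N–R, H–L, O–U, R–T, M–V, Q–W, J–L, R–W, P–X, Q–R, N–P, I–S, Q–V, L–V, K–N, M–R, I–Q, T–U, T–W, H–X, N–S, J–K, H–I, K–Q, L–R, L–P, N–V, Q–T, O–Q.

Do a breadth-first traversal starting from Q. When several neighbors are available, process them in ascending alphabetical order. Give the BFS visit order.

Visit Q; enqueue I, K, O, R, T, V, W → queue [I, K, O, R, T, V, W]
Visit I; enqueue H, M, S → queue [K, O, R, T, V, W, H, M, S]
Visit K; enqueue J, N, P → queue [O, R, T, V, W, H, M, S, J, N, P]
Visit O; enqueue U → queue [R, T, V, W, H, M, S, J, N, P, U]
Visit R; enqueue L → queue [T, V, W, H, M, S, J, N, P, U, L]
Visit T → queue [V, W, H, M, S, J, N, P, U, L]
Visit V → queue [W, H, M, S, J, N, P, U, L]
Visit W → queue [H, M, S, J, N, P, U, L]
Visit H; enqueue X → queue [M, S, J, N, P, U, L, X]
Visit M → queue [S, J, N, P, U, L, X]
Visit S → queue [J, N, P, U, L, X]
Visit J → queue [N, P, U, L, X]
Visit N → queue [P, U, L, X]
Visit P → queue [U, L, X]
Visit U → queue [L, X]
Visit L → queue [X]
Visit X → queue []

Q, I, K, O, R, T, V, W, H, M, S, J, N, P, U, L, X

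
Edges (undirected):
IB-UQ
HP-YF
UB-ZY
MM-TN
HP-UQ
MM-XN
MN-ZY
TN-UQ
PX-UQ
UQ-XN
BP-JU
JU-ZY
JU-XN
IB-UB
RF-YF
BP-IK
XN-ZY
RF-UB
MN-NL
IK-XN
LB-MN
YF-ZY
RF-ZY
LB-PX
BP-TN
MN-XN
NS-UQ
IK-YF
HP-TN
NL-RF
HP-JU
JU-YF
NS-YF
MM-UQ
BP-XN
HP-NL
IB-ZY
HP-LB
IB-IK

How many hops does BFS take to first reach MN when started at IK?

Level 0: IK
Level 1: BP, IB, XN, YF
Level 2: HP, JU, MM, MN, NS, RF, TN, UB, UQ, ZY
Level 3: LB, NL, PX
MN first appears at level 2.

2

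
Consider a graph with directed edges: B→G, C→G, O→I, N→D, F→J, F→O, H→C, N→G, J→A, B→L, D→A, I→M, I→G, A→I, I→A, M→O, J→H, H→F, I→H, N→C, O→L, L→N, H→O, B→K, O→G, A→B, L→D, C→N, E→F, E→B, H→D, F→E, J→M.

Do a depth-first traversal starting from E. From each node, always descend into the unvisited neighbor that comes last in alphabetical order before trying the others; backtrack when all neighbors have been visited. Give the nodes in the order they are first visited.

E F O L N G D A I M H C B K J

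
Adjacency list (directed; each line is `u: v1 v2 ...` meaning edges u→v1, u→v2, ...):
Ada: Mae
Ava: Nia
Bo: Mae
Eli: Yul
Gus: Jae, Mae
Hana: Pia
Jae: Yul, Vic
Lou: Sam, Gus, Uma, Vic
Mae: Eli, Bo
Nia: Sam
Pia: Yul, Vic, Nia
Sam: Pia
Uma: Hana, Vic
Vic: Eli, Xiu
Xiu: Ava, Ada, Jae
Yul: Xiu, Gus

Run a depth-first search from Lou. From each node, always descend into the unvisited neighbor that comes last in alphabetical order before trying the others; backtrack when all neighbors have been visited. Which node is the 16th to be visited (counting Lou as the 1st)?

Visit Lou
Lou → Vic
Vic → Xiu
Xiu → Jae
Jae → Yul
Yul → Gus
Gus → Mae
Mae → Eli
Mae → Bo
Xiu → Ava
Ava → Nia
Nia → Sam
Sam → Pia
Xiu → Ada
Lou → Uma
Uma → Hana

Visit order: Lou, Vic, Xiu, Jae, Yul, Gus, Mae, Eli, Bo, Ava, Nia, Sam, Pia, Ada, Uma, Hana

Hana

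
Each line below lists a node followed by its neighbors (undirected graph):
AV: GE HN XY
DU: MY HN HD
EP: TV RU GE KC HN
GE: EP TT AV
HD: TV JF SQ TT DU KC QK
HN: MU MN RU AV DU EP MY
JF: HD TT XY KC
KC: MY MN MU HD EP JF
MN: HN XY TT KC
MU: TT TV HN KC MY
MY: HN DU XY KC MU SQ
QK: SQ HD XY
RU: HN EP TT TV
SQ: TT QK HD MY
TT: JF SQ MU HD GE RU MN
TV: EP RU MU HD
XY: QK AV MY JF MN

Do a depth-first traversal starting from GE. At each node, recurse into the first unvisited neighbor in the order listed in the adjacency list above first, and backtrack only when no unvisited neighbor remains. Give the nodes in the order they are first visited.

GE, EP, TV, RU, HN, MU, TT, JF, HD, SQ, QK, XY, AV, MY, DU, KC, MN

Visit GE
GE → EP
EP → TV
TV → RU
RU → HN
HN → MU
MU → TT
TT → JF
JF → HD
HD → SQ
SQ → QK
QK → XY
XY → AV
XY → MY
MY → DU
MY → KC
KC → MN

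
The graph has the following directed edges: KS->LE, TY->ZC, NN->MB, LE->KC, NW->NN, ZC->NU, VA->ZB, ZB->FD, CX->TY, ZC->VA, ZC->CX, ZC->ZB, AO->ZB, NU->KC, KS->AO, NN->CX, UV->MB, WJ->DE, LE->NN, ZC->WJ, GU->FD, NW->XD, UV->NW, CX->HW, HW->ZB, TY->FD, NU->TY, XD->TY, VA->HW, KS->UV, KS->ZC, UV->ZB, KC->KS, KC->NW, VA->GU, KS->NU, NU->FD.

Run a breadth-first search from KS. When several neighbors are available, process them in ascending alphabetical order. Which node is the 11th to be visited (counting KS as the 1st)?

TY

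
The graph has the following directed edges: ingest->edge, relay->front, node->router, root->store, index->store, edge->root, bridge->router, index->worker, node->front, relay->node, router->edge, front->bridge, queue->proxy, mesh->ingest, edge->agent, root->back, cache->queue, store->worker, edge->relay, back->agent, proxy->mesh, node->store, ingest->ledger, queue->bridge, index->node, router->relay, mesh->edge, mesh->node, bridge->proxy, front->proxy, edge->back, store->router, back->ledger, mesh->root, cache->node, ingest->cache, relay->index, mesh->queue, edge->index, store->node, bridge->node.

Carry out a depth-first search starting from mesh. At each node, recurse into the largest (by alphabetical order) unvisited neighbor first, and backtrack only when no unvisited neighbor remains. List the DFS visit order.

mesh, root, store, worker, router, relay, node, front, proxy, bridge, index, edge, back, ledger, agent, queue, ingest, cache

Visit mesh
mesh → root
root → store
store → worker
store → router
router → relay
relay → node
node → front
front → proxy
front → bridge
relay → index
router → edge
edge → back
back → ledger
back → agent
mesh → queue
mesh → ingest
ingest → cache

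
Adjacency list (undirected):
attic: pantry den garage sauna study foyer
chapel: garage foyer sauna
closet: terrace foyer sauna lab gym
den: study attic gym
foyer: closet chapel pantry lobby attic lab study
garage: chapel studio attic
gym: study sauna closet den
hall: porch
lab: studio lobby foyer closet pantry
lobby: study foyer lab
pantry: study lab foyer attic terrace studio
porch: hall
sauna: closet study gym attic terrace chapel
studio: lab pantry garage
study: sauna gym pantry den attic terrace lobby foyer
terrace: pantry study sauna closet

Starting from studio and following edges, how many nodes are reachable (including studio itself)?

14

BFS from studio visits: studio, pantry, lab, garage, terrace, study, foyer, attic, lobby, closet, chapel, sauna, gym, den
Reachable nodes: 14 of 16 total.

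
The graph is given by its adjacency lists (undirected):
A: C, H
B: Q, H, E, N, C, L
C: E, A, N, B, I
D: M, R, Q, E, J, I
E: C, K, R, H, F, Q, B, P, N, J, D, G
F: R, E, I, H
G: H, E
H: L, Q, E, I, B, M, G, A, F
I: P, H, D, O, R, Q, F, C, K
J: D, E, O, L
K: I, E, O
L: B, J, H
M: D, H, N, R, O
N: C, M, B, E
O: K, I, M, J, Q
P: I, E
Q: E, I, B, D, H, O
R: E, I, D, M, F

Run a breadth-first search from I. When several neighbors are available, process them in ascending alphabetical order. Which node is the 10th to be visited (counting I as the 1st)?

Visit I; enqueue C, D, F, H, K, O, P, Q, R → queue [C, D, F, H, K, O, P, Q, R]
Visit C; enqueue A, B, E, N → queue [D, F, H, K, O, P, Q, R, A, B, E, N]
Visit D; enqueue J, M → queue [F, H, K, O, P, Q, R, A, B, E, N, J, M]
Visit F → queue [H, K, O, P, Q, R, A, B, E, N, J, M]
Visit H; enqueue G, L → queue [K, O, P, Q, R, A, B, E, N, J, M, G, L]
Visit K → queue [O, P, Q, R, A, B, E, N, J, M, G, L]
Visit O → queue [P, Q, R, A, B, E, N, J, M, G, L]
Visit P → queue [Q, R, A, B, E, N, J, M, G, L]
Visit Q → queue [R, A, B, E, N, J, M, G, L]
Visit R → queue [A, B, E, N, J, M, G, L]
Visit A → queue [B, E, N, J, M, G, L]
Visit B → queue [E, N, J, M, G, L]
Visit E → queue [N, J, M, G, L]
Visit N → queue [J, M, G, L]
Visit J → queue [M, G, L]
Visit M → queue [G, L]
Visit G → queue [L]
Visit L → queue []

Visit order: I, C, D, F, H, K, O, P, Q, R, A, B, E, N, J, M, G, L

R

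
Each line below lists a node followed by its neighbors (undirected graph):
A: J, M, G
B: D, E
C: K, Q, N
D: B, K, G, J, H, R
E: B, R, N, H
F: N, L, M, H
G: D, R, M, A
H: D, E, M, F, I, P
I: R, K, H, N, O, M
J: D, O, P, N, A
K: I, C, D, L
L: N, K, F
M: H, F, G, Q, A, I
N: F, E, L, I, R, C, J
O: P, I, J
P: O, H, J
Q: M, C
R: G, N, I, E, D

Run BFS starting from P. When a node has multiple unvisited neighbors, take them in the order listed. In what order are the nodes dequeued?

P O H J I D E M F N A R K B G Q L C

Visit P; enqueue O, H, J → queue [O, H, J]
Visit O; enqueue I → queue [H, J, I]
Visit H; enqueue D, E, M, F → queue [J, I, D, E, M, F]
Visit J; enqueue N, A → queue [I, D, E, M, F, N, A]
Visit I; enqueue R, K → queue [D, E, M, F, N, A, R, K]
Visit D; enqueue B, G → queue [E, M, F, N, A, R, K, B, G]
Visit E → queue [M, F, N, A, R, K, B, G]
Visit M; enqueue Q → queue [F, N, A, R, K, B, G, Q]
Visit F; enqueue L → queue [N, A, R, K, B, G, Q, L]
Visit N; enqueue C → queue [A, R, K, B, G, Q, L, C]
Visit A → queue [R, K, B, G, Q, L, C]
Visit R → queue [K, B, G, Q, L, C]
Visit K → queue [B, G, Q, L, C]
Visit B → queue [G, Q, L, C]
Visit G → queue [Q, L, C]
Visit Q → queue [L, C]
Visit L → queue [C]
Visit C → queue []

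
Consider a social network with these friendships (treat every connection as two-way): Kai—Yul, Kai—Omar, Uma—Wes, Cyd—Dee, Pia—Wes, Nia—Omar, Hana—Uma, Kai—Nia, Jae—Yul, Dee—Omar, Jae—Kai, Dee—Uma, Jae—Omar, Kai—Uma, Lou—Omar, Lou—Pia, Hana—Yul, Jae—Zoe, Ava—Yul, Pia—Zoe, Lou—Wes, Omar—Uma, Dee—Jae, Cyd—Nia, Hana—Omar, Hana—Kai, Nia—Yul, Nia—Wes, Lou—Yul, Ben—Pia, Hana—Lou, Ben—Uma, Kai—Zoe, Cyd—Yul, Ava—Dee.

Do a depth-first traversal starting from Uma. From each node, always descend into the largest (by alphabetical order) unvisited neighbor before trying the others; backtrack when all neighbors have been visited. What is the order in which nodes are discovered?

Visit Uma
Uma → Wes
Wes → Pia
Pia → Zoe
Zoe → Kai
Kai → Yul
Yul → Nia
Nia → Omar
Omar → Lou
Lou → Hana
Omar → Jae
Jae → Dee
Dee → Cyd
Dee → Ava
Pia → Ben

Uma Wes Pia Zoe Kai Yul Nia Omar Lou Hana Jae Dee Cyd Ava Ben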